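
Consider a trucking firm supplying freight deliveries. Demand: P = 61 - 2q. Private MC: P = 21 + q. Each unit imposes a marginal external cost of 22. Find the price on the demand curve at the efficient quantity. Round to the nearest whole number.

Social marginal cost = private MC + MEC = 43 + q.
Set SMC = demand: 43 + q = 61 - 2q → q* = 6.0000.
Consumer price on the demand curve at q*: 61 − 2×6.0000 = 49.0000.

P = 49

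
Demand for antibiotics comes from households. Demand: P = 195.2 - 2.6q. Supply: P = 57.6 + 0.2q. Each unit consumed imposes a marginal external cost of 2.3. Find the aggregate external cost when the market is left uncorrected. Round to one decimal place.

Market equilibrium (private): 57.6 + 0.2q = 195.2 - 2.6q → q_m = 49.1429.
Total external cost = MEC × q_m = 2.3 × 49.1429 = 113.0287.

113.0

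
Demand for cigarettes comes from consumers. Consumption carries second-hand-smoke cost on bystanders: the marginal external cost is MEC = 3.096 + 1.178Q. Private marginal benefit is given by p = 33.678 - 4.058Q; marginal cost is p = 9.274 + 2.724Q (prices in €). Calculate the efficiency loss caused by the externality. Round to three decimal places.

Market equilibrium (private): 9.274 + 2.724Q = 33.678 - 4.058Q → Q_m = 3.5983.
Social marginal benefit = demand − MEC = 30.582 - 5.236Q.
Set SMB = MC: 30.582 - 5.236Q = 9.274 + 2.724Q → Q* = 2.6769.
The welfare-loss triangle has base |Q_m − Q*| and height MEC(Q_m) (the vertical gap between SMB and MC is zero at Q* and MEC at Q_m).
DWL = ½ × 0.9214 × 7.3349 = 3.3792.

DWL = €3.379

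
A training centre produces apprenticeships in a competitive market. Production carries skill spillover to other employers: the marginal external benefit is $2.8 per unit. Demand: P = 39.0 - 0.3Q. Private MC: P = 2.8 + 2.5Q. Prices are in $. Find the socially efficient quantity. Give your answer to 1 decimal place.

Social marginal cost = private MC − MEB = 0.0 + 2.5Q.
Set SMC = demand: 0.0 + 2.5Q = 39.0 - 0.3Q → Q* = 13.9286.

Q* = 13.9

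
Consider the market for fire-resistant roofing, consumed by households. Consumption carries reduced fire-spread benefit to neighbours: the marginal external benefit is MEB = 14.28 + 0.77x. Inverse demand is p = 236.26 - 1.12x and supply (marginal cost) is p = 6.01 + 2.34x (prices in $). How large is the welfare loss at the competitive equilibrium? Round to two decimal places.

Market equilibrium (private): 6.01 + 2.34x = 236.26 - 1.12x → x_m = 66.5462.
Social marginal benefit = demand + MEB = 250.54 - 0.35x.
Set SMB = MC: 250.54 - 0.35x = 6.01 + 2.34x → x* = 90.9033.
The loss is the area between SMB and MC from x* to x_m; with linear curves that's a triangle of height MEB(x_m).
DWL = ½ × 24.3571 × 65.5206 = 797.9459.

DWL = $797.95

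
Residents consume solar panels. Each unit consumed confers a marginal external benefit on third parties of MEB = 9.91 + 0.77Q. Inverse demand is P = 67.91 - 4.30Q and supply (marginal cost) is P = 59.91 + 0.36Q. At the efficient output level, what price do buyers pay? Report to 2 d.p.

Social marginal benefit = demand + MEB = 77.82 - 3.53Q.
Set SMB = MC: 77.82 - 3.53Q = 59.91 + 0.36Q → Q* = 4.6041.
Consumer price on the demand curve at Q*: 67.91 − 4.30×4.6041 = 48.1124.

P = 48.11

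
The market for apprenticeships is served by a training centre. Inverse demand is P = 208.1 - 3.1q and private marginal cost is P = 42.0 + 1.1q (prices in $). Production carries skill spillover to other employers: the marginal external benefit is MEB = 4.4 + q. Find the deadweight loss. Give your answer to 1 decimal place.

DWL = $301.8

Market equilibrium (private): 42.0 + 1.1q = 208.1 - 3.1q → q_m = 39.5476.
Social marginal cost = private MC − MEB = 37.6 + 0.1q.
Set SMC = demand: 37.6 + 0.1q = 208.1 - 3.1q → q* = 53.2813.
The loss is the area between SMC and demand from q* to q_m; with linear curves that's a triangle of height MEB(q_m).
DWL = ½ × 13.7337 × 43.9476 = 301.7816.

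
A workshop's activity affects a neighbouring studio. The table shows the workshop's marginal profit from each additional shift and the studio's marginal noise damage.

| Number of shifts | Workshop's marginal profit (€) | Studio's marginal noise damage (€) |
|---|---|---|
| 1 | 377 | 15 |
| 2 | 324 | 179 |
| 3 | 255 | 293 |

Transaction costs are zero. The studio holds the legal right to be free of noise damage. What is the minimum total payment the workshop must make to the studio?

€194

Efficient level: marginal profit ≥ marginal noise damage through level 2, so k* = 2.
With the studio holding the right, the workshop must at least compensate total damage at k*: 15 + 179 = 194.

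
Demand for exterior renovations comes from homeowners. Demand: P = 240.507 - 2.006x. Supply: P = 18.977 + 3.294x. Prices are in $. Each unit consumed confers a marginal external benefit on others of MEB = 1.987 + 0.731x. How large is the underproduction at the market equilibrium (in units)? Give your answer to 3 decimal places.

Market equilibrium (private): 18.977 + 3.294x = 240.507 - 2.006x → x_m = 41.7981.
Social marginal benefit = demand + MEB = 242.494 - 1.275x.
Set SMB = MC: 242.494 - 1.275x = 18.977 + 3.294x → x* = 48.9203.
Gap = |41.7981 − 48.9203| = 7.1222.

7.122 units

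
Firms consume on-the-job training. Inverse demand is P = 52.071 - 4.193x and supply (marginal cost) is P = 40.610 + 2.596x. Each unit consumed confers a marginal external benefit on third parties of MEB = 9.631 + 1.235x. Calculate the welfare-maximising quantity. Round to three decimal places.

x* = 3.798

Social marginal benefit = demand + MEB = 61.702 - 2.958x.
Set SMB = MC: 61.702 - 2.958x = 40.610 + 2.596x → x* = 3.7976.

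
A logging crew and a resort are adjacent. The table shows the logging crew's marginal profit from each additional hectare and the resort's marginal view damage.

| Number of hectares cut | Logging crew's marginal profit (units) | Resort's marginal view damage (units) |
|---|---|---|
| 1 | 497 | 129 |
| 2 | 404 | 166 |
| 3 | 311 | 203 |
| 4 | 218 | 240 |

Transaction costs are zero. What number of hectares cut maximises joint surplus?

3

Bargaining reaches the level where marginal profit last exceeds marginal view damage.
That holds through level 3 (311 ≥ 203) but not at 4 (218 < 240).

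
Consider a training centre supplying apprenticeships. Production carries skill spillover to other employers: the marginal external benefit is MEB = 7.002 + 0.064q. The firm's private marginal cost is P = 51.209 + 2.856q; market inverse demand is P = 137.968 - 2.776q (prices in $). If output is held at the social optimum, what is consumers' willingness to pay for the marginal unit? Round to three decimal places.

P = $91.222

Social marginal cost = private MC − MEB = 44.207 + 2.792q.
Set SMC = demand: 44.207 + 2.792q = 137.968 - 2.776q → q* = 16.8393.
Consumer price on the demand curve at q*: 137.968 − 2.776×16.8393 = 91.2221.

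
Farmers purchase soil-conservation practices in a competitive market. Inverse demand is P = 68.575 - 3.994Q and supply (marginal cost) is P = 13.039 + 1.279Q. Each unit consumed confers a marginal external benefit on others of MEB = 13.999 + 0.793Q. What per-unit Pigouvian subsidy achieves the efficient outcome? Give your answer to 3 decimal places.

subsidy = 26.307 per unit

Social marginal benefit = demand + MEB = 82.574 - 3.201Q.
Set SMB = MC: 82.574 - 3.201Q = 13.039 + 1.279Q → Q* = 15.5212.
The Pigouvian subsidy equals MEB at Q*: 13.999 + 0.793×15.5212 = 26.3073.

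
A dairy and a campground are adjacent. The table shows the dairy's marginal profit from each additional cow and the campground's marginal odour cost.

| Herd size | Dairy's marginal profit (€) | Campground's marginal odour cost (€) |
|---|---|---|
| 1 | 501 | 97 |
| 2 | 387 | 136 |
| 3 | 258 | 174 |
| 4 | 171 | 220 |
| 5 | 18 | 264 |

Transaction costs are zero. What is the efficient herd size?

3

Bargaining reaches the level where marginal profit last exceeds marginal odour cost.
That holds through level 3 (258 ≥ 174) but not at 4 (171 < 220).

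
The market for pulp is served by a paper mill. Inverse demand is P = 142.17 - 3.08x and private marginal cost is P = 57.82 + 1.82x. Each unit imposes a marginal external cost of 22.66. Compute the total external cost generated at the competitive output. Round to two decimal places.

390.08

Market equilibrium (private): 57.82 + 1.82x = 142.17 - 3.08x → x_m = 17.2143.
Total external cost = MEC × x_m = 22.66 × 17.2143 = 390.0760.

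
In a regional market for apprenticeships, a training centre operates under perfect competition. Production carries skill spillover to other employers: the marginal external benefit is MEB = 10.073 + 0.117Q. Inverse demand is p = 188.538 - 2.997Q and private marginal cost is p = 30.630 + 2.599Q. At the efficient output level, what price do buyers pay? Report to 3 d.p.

Social marginal cost = private MC − MEB = 20.557 + 2.482Q.
Set SMC = demand: 20.557 + 2.482Q = 188.538 - 2.997Q → Q* = 30.6591.
Consumer price on the demand curve at Q*: 188.538 − 2.997×30.6591 = 96.6527.

P = 96.653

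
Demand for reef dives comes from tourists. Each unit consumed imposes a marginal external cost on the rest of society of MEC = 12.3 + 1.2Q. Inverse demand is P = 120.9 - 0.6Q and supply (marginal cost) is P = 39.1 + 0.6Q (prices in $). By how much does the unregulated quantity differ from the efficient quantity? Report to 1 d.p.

39.2 units

Market equilibrium (private): 39.1 + 0.6Q = 120.9 - 0.6Q → Q_m = 68.1667.
Social marginal benefit = demand − MEC = 108.6 - 1.8Q.
Set SMB = MC: 108.6 - 1.8Q = 39.1 + 0.6Q → Q* = 28.9583.
Gap = |68.1667 − 28.9583| = 39.2084.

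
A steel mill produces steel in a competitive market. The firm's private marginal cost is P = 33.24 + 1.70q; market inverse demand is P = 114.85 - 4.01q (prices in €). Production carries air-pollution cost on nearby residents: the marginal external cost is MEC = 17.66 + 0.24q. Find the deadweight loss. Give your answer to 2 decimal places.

Market equilibrium (private): 33.24 + 1.70q = 114.85 - 4.01q → q_m = 14.2925.
Social marginal cost = private MC + MEC = 50.90 + 1.94q.
Set SMC = demand: 50.90 + 1.94q = 114.85 - 4.01q → q* = 10.7479.
The welfare-loss triangle has base |q_m − q*| and height MEC(q_m) (the vertical gap between SMC and demand is zero at q* and MEC at q_m).
DWL = ½ × 3.5446 × 21.0902 = 37.3782.

DWL = €37.38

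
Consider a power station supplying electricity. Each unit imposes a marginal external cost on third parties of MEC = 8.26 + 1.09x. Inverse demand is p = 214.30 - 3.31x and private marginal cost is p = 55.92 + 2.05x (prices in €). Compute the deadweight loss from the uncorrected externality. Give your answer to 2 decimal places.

DWL = €126.95

Market equilibrium (private): 55.92 + 2.05x = 214.30 - 3.31x → x_m = 29.5485.
Social marginal cost = private MC + MEC = 64.18 + 3.14x.
Set SMC = demand: 64.18 + 3.14x = 214.30 - 3.31x → x* = 23.2744.
The loss is the area between SMC and demand from x* to x_m; with linear curves that's a triangle of height MEC(x_m).
DWL = ½ × 6.2741 × 40.4679 = 126.9498.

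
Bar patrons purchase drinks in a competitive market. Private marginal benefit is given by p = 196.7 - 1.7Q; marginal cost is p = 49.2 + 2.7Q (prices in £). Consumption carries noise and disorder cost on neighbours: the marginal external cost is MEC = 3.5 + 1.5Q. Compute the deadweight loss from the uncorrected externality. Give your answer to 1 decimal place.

Market equilibrium (private): 49.2 + 2.7Q = 196.7 - 1.7Q → Q_m = 33.5227.
Social marginal benefit = demand − MEC = 193.2 - 3.2Q.
Set SMB = MC: 193.2 - 3.2Q = 49.2 + 2.7Q → Q* = 24.4068.
The welfare-loss triangle has base |Q_m − Q*| and height MEC(Q_m) (the vertical gap between SMB and MC is zero at Q* and MEC at Q_m).
DWL = ½ × 9.1159 × 53.7841 = 245.1452.

DWL = £245.1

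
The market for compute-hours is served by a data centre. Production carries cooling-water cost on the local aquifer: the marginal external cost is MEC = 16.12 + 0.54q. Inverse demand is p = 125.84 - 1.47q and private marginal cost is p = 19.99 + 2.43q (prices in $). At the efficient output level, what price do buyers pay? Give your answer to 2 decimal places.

Social marginal cost = private MC + MEC = 36.11 + 2.97q.
Set SMC = demand: 36.11 + 2.97q = 125.84 - 1.47q → q* = 20.2095.
Consumer price on the demand curve at q*: 125.84 − 1.47×20.2095 = 96.1320.

P = $96.13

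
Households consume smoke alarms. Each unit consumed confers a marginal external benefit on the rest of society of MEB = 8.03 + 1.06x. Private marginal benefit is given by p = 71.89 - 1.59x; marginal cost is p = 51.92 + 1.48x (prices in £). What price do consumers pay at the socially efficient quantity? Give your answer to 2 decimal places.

P = £49.74

Social marginal benefit = demand + MEB = 79.92 - 0.53x.
Set SMB = MC: 79.92 - 0.53x = 51.92 + 1.48x → x* = 13.9303.
Consumer price on the demand curve at x*: 71.89 − 1.59×13.9303 = 49.7408.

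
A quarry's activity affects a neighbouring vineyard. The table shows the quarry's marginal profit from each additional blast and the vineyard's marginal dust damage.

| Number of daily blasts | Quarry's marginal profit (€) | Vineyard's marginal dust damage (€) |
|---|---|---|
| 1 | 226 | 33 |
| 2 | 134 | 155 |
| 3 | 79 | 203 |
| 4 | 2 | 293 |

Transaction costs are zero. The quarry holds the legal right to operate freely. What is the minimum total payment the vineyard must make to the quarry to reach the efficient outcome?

€215

Left alone the quarry would choose level 4 (marginal profit stays positive).
Efficient level: k* = 1 (marginal profit ≥ marginal dust damage through 1).
The vineyard must at least cover the quarry's forgone profit from cutting 4→1: 134 + 79 + 2 = 215.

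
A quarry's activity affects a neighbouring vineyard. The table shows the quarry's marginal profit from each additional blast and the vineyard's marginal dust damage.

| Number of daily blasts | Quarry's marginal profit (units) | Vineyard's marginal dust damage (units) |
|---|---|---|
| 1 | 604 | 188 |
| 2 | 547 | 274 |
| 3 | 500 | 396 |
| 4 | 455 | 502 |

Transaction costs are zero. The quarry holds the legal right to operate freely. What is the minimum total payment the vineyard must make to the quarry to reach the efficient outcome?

Left alone the quarry would choose level 4 (marginal profit stays positive).
Efficient level: k* = 3 (marginal profit ≥ marginal dust damage through 3).
The vineyard must at least cover the quarry's forgone profit from cutting 4→3: 455 = 455.

455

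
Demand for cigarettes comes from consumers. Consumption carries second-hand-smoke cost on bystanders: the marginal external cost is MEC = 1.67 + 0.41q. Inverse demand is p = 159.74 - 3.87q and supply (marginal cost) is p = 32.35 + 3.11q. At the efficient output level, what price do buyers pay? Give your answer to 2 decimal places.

Social marginal benefit = demand − MEC = 158.07 - 4.28q.
Set SMB = MC: 158.07 - 4.28q = 32.35 + 3.11q → q* = 17.0122.
Consumer price on the demand curve at q*: 159.74 − 3.87×17.0122 = 93.9028.

P = 93.90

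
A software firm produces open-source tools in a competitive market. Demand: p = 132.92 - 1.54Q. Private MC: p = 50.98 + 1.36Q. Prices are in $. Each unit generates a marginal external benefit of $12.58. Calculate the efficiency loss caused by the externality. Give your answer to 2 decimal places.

Market equilibrium (private): 50.98 + 1.36Q = 132.92 - 1.54Q → Q_m = 28.2552.
Social marginal cost = private MC − MEB = 38.40 + 1.36Q.
Set SMC = demand: 38.40 + 1.36Q = 132.92 - 1.54Q → Q* = 32.5931.
The welfare-loss triangle has base |Q_m − Q*| and height MEB(Q_m) (the vertical gap between SMC and demand is zero at Q* and MEB at Q_m).
DWL = ½ × 4.3379 × 12.5800 = 27.2854.

DWL = $27.29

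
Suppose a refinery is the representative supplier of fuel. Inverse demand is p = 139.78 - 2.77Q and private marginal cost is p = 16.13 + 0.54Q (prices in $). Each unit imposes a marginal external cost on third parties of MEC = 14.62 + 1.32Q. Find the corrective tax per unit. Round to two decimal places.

tax = $45.70 per unit

Social marginal cost = private MC + MEC = 30.75 + 1.86Q.
Set SMC = demand: 30.75 + 1.86Q = 139.78 - 2.77Q → Q* = 23.5486.
The Pigouvian tax equals MEC at Q*: 14.62 + 1.32×23.5486 = 45.7042.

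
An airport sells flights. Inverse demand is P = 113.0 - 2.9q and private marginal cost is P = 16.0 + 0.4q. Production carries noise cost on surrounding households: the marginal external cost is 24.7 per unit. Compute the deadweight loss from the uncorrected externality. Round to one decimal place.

DWL = 92.4

Market equilibrium (private): 16.0 + 0.4q = 113.0 - 2.9q → q_m = 29.3939.
Social marginal cost = private MC + MEC = 40.7 + 0.4q.
Set SMC = demand: 40.7 + 0.4q = 113.0 - 2.9q → q* = 21.9091.
Between q* and q_m the wedge SMC − demand runs linearly from 0 to MEC(q_m), so the loss is a triangle.
DWL = ½ × 7.4848 × 24.7000 = 92.4373.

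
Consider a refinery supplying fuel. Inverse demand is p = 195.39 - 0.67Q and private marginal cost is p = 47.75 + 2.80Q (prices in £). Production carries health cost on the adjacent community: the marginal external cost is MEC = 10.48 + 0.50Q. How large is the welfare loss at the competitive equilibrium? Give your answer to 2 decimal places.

Market equilibrium (private): 47.75 + 2.80Q = 195.39 - 0.67Q → Q_m = 42.5476.
Social marginal cost = private MC + MEC = 58.23 + 3.30Q.
Set SMC = demand: 58.23 + 3.30Q = 195.39 - 0.67Q → Q* = 34.5491.
Height of the DWL triangle at Q_m is SMC(Q_m) − demand(Q_m) = MEC(Q_m) = 31.7538.
DWL = ½ × 7.9985 × 31.7538 = 126.9914.

DWL = £126.99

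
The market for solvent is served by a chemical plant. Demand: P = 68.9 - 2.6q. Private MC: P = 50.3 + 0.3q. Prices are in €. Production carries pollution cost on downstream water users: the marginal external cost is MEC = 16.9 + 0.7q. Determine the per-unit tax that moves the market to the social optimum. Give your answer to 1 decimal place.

tax = €17.2 per unit

Social marginal cost = private MC + MEC = 67.2 + q.
Set SMC = demand: 67.2 + q = 68.9 - 2.6q → q* = 0.4722.
The Pigouvian tax equals MEC at q*: 16.9 + 0.7×0.4722 = 17.2305.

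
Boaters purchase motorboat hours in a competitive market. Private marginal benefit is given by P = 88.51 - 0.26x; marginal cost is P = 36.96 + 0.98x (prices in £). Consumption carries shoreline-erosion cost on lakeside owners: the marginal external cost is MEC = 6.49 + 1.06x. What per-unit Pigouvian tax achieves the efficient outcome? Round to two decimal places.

tax = £27.26 per unit

Social marginal benefit = demand − MEC = 82.02 - 1.32x.
Set SMB = MC: 82.02 - 1.32x = 36.96 + 0.98x → x* = 19.5913.
The Pigouvian tax equals MEC at x*: 6.49 + 1.06×19.5913 = 27.2568.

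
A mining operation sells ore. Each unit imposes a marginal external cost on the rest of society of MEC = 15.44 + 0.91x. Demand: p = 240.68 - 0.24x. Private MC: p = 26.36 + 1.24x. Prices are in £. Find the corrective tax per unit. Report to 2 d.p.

Social marginal cost = private MC + MEC = 41.80 + 2.15x.
Set SMC = demand: 41.80 + 2.15x = 240.68 - 0.24x → x* = 83.2134.
The Pigouvian tax equals MEC at x*: 15.44 + 0.91×83.2134 = 91.1642.

tax = £91.16 per unit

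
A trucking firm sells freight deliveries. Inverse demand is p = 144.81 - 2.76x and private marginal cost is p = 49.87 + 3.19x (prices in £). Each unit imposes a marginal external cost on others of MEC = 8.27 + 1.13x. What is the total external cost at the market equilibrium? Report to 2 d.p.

Market equilibrium (private): 49.87 + 3.19x = 144.81 - 2.76x → x_m = 15.9563.
Total external cost = ∫₀^{x_m} (8.27 + 1.13x) dx = 8.27×15.9563 + ½×1.13×15.9563² = 275.8096.

£275.81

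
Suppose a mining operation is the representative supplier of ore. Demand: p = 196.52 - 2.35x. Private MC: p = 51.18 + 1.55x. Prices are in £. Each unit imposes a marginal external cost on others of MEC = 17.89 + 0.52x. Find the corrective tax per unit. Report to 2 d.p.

Social marginal cost = private MC + MEC = 69.07 + 2.07x.
Set SMC = demand: 69.07 + 2.07x = 196.52 - 2.35x → x* = 28.8348.
The Pigouvian tax equals MEC at x*: 17.89 + 0.52×28.8348 = 32.8841.

tax = £32.88 per unit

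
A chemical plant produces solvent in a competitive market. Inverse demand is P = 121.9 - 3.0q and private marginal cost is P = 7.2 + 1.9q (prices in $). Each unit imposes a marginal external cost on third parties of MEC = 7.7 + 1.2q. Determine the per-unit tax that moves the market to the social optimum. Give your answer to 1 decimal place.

tax = $28.7 per unit

Social marginal cost = private MC + MEC = 14.9 + 3.1q.
Set SMC = demand: 14.9 + 3.1q = 121.9 - 3.0q → q* = 17.5410.
The Pigouvian tax equals MEC at q*: 7.7 + 1.2×17.5410 = 28.7492.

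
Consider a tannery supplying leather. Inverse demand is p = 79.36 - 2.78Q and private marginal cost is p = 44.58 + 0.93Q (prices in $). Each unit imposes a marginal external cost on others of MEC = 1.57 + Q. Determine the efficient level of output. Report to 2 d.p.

Q* = 7.05

Social marginal cost = private MC + MEC = 46.15 + 1.93Q.
Set SMC = demand: 46.15 + 1.93Q = 79.36 - 2.78Q → Q* = 7.0510.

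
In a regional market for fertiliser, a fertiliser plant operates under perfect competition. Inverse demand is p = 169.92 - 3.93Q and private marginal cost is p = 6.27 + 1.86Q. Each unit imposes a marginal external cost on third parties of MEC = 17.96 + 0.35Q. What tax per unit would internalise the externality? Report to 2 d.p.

tax = 26.26 per unit

Social marginal cost = private MC + MEC = 24.23 + 2.21Q.
Set SMC = demand: 24.23 + 2.21Q = 169.92 - 3.93Q → Q* = 23.7280.
The Pigouvian tax equals MEC at Q*: 17.96 + 0.35×23.7280 = 26.2648.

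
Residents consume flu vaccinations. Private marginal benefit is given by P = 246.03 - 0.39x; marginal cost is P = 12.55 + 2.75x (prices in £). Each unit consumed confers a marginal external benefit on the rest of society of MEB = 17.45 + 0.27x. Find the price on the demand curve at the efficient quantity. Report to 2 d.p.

Social marginal benefit = demand + MEB = 263.48 - 0.12x.
Set SMB = MC: 263.48 - 0.12x = 12.55 + 2.75x → x* = 87.4321.
Consumer price on the demand curve at x*: 246.03 − 0.39×87.4321 = 211.9315.

P = £211.93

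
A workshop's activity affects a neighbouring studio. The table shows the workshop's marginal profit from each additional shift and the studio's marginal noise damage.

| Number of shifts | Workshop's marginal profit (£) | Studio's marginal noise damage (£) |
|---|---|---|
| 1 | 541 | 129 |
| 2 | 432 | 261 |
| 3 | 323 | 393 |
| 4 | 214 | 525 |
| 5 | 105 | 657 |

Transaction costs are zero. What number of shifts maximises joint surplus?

Bargaining reaches the level where marginal profit last exceeds marginal noise damage.
That holds through level 2 (432 ≥ 261) but not at 3 (323 < 393).

2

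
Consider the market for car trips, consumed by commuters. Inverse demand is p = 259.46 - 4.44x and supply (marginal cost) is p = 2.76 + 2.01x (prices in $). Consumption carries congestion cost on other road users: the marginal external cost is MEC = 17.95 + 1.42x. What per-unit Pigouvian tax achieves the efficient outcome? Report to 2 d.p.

Social marginal benefit = demand − MEC = 241.51 - 5.86x.
Set SMB = MC: 241.51 - 5.86x = 2.76 + 2.01x → x* = 30.3367.
The Pigouvian tax equals MEC at x*: 17.95 + 1.42×30.3367 = 61.0281.

tax = $61.03 per unit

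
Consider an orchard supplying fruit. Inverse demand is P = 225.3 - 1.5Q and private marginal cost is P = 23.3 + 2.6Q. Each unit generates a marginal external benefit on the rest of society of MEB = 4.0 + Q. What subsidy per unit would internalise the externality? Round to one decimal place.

subsidy = 70.5 per unit

Social marginal cost = private MC − MEB = 19.3 + 1.6Q.
Set SMC = demand: 19.3 + 1.6Q = 225.3 - 1.5Q → Q* = 66.4516.
The Pigouvian subsidy equals MEB at Q*: 4.0 + 1.0×66.4516 = 70.4516.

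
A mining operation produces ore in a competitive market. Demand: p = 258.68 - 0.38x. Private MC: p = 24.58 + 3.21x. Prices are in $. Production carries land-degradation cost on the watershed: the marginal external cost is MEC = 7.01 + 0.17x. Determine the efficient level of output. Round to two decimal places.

x* = 60.40

Social marginal cost = private MC + MEC = 31.59 + 3.38x.
Set SMC = demand: 31.59 + 3.38x = 258.68 - 0.38x → x* = 60.3963.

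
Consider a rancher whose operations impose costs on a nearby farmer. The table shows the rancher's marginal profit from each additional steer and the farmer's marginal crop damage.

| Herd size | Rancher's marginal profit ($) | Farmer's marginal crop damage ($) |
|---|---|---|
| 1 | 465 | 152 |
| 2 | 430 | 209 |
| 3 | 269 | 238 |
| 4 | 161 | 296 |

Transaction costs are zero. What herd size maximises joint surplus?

Bargaining reaches the level where marginal profit last exceeds marginal crop damage.
That holds through level 3 (269 ≥ 238) but not at 4 (161 < 296).

3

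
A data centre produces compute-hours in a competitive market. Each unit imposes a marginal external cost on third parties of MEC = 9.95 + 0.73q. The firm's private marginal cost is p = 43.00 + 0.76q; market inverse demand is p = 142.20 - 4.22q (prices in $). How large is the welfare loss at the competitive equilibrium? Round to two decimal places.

Market equilibrium (private): 43.00 + 0.76q = 142.20 - 4.22q → q_m = 19.9197.
Social marginal cost = private MC + MEC = 52.95 + 1.49q.
Set SMC = demand: 52.95 + 1.49q = 142.20 - 4.22q → q* = 15.6305.
Height of the DWL triangle at q_m is SMC(q_m) − demand(q_m) = MEC(q_m) = 24.4914.
DWL = ½ × 4.2892 × 24.4914 = 52.5243.

DWL = $52.52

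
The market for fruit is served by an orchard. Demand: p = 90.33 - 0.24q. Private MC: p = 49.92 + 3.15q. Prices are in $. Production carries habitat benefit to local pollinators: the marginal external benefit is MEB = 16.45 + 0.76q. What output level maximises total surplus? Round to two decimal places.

Social marginal cost = private MC − MEB = 33.47 + 2.39q.
Set SMC = demand: 33.47 + 2.39q = 90.33 - 0.24q → q* = 21.6198.

q* = 21.62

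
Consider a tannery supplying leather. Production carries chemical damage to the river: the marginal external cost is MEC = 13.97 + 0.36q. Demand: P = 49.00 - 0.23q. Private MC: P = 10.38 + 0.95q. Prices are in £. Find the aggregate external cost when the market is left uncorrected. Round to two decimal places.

£650.03

Market equilibrium (private): 10.38 + 0.95q = 49.00 - 0.23q → q_m = 32.7288.
Total external cost = ∫₀^{q_m} (13.97 + 0.36q) dq = 13.97×32.7288 + ½×0.36×32.7288² = 650.0327.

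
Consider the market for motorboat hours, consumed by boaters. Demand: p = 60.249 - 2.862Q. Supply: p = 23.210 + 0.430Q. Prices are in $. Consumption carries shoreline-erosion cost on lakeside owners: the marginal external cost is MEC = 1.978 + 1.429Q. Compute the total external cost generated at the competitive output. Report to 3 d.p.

Market equilibrium (private): 23.210 + 0.430Q = 60.249 - 2.862Q → Q_m = 11.2512.
Total external cost = ∫₀^{Q_m} (1.978 + 1.429Q) dQ = 1.978×11.2512 + ½×1.429×11.2512² = 112.7031.

$112.703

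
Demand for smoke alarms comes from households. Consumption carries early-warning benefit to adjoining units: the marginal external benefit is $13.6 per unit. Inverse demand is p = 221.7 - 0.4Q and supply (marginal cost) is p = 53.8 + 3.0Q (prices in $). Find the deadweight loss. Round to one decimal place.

DWL = $27.2

Market equilibrium (private): 53.8 + 3.0Q = 221.7 - 0.4Q → Q_m = 49.3824.
Social marginal benefit = demand + MEB = 235.3 - 0.4Q.
Set SMB = MC: 235.3 - 0.4Q = 53.8 + 3.0Q → Q* = 53.3824.
The welfare-loss triangle has base |Q_m − Q*| and height MEB(Q_m) (the vertical gap between SMB and MC is zero at Q* and MEB at Q_m).
DWL = ½ × 4.0000 × 13.6000 = 27.2000.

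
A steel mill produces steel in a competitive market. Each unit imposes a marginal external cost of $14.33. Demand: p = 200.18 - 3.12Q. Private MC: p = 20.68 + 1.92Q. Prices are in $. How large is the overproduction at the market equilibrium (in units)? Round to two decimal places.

2.84 units

Market equilibrium (private): 20.68 + 1.92Q = 200.18 - 3.12Q → Q_m = 35.6151.
Social marginal cost = private MC + MEC = 35.01 + 1.92Q.
Set SMC = demand: 35.01 + 1.92Q = 200.18 - 3.12Q → Q* = 32.7718.
Gap = |35.6151 − 32.7718| = 2.8433.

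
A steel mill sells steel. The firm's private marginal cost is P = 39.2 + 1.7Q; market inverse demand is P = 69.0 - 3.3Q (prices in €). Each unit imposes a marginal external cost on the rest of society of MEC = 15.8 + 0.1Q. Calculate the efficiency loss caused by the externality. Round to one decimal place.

Market equilibrium (private): 39.2 + 1.7Q = 69.0 - 3.3Q → Q_m = 5.9600.
Social marginal cost = private MC + MEC = 55.0 + 1.8Q.
Set SMC = demand: 55.0 + 1.8Q = 69.0 - 3.3Q → Q* = 2.7451.
Between Q* and Q_m the wedge SMC − demand runs linearly from 0 to MEC(Q_m), so the loss is a triangle.
DWL = ½ × 3.2149 × 16.3960 = 26.3558.

DWL = €26.4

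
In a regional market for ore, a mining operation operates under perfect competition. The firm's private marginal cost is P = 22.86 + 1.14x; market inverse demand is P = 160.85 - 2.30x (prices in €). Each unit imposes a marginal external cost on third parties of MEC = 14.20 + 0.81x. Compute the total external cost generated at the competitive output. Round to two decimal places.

Market equilibrium (private): 22.86 + 1.14x = 160.85 - 2.30x → x_m = 40.1134.
Total external cost = ∫₀^{x_m} (14.20 + 0.81x) dx = 14.20×40.1134 + ½×0.81×40.1134² = 1221.2896.

€1221.29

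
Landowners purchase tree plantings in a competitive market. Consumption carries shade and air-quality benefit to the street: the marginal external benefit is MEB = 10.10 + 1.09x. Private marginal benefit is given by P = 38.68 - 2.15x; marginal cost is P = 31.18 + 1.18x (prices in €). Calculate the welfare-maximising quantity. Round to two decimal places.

x* = 7.86

Social marginal benefit = demand + MEB = 48.78 - 1.06x.
Set SMB = MC: 48.78 - 1.06x = 31.18 + 1.18x → x* = 7.8571.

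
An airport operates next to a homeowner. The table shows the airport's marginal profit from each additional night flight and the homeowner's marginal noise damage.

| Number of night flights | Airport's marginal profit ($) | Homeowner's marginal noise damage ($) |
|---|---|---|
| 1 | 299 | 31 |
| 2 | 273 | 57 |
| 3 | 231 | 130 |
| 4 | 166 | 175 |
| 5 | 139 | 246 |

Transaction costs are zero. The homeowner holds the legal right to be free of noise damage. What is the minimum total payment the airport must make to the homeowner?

$218

Efficient level: marginal profit ≥ marginal noise damage through level 3, so k* = 3.
With the homeowner holding the right, the airport must at least compensate total damage at k*: 31 + 57 + 130 = 218.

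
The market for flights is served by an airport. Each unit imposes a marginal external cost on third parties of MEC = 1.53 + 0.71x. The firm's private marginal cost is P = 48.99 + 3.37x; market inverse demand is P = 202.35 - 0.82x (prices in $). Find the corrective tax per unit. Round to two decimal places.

Social marginal cost = private MC + MEC = 50.52 + 4.08x.
Set SMC = demand: 50.52 + 4.08x = 202.35 - 0.82x → x* = 30.9857.
The Pigouvian tax equals MEC at x*: 1.53 + 0.71×30.9857 = 23.5298.

tax = $23.53 per unit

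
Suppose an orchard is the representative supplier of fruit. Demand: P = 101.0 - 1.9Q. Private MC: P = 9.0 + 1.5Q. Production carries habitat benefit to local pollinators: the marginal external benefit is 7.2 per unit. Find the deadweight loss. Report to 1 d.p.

Market equilibrium (private): 9.0 + 1.5Q = 101.0 - 1.9Q → Q_m = 27.0588.
Social marginal cost = private MC − MEB = 1.8 + 1.5Q.
Set SMC = demand: 1.8 + 1.5Q = 101.0 - 1.9Q → Q* = 29.1765.
The welfare-loss triangle has base |Q_m − Q*| and height MEB(Q_m) (the vertical gap between SMC and demand is zero at Q* and MEB at Q_m).
DWL = ½ × 2.1177 × 7.2000 = 7.6237.

DWL = 7.6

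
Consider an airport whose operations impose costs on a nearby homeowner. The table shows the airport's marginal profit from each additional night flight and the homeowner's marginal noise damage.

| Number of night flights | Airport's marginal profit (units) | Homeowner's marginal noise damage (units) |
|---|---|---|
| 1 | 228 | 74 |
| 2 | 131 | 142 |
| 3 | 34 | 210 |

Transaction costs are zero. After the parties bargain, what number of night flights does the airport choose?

1

Bargaining reaches the level where marginal profit last exceeds marginal noise damage.
That holds through level 1 (228 ≥ 74) but not at 2 (131 < 142).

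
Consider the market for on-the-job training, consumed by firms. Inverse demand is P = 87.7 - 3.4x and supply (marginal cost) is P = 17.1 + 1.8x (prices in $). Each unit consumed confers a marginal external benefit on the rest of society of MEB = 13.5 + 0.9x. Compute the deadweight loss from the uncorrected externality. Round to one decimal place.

Market equilibrium (private): 17.1 + 1.8x = 87.7 - 3.4x → x_m = 13.5769.
Social marginal benefit = demand + MEB = 101.2 - 2.5x.
Set SMB = MC: 101.2 - 2.5x = 17.1 + 1.8x → x* = 19.5581.
The loss is the area between SMB and MC from x* to x_m; with linear curves that's a triangle of height MEB(x_m).
DWL = ½ × 5.9812 × 25.7192 = 76.9158.

DWL = $76.9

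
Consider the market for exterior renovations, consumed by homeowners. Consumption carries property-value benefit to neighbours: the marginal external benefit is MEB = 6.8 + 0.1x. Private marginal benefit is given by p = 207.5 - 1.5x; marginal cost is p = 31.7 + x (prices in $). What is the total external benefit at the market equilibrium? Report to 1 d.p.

$725.4

Market equilibrium (private): 31.7 + x = 207.5 - 1.5x → x_m = 70.3200.
Total external benefit = ∫₀^{x_m} (6.8 + 0.1x) dx = 6.8×70.3200 + ½×0.1×70.3200² = 725.4211.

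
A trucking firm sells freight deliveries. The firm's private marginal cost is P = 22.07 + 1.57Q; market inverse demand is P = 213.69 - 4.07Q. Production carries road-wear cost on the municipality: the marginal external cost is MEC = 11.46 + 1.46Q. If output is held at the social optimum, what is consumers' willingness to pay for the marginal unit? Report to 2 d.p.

Social marginal cost = private MC + MEC = 33.53 + 3.03Q.
Set SMC = demand: 33.53 + 3.03Q = 213.69 - 4.07Q → Q* = 25.3746.
Consumer price on the demand curve at Q*: 213.69 − 4.07×25.3746 = 110.4154.

P = 110.42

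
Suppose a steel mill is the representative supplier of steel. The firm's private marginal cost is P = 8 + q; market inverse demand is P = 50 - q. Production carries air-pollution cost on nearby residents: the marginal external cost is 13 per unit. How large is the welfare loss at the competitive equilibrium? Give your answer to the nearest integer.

Market equilibrium (private): 8 + q = 50 - q → q_m = 21.0000.
Social marginal cost = private MC + MEC = 21 + q.
Set SMC = demand: 21 + q = 50 - q → q* = 14.5000.
The welfare-loss triangle has base |q_m − q*| and height MEC(q_m) (the vertical gap between SMC and demand is zero at q* and MEC at q_m).
DWL = ½ × 6.5000 × 13.0000 = 42.2500.

DWL = 42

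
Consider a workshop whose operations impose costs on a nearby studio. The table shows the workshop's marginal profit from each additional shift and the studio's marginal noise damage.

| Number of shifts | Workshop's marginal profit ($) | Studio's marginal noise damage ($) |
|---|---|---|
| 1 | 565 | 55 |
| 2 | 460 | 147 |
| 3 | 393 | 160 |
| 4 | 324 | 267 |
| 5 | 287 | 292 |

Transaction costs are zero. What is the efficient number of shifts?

4

Bargaining reaches the level where marginal profit last exceeds marginal noise damage.
That holds through level 4 (324 ≥ 267) but not at 5 (287 < 292).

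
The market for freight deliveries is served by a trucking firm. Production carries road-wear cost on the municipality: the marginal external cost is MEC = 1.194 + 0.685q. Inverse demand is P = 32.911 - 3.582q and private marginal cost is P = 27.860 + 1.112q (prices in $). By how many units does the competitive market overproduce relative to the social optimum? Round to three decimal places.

Market equilibrium (private): 27.860 + 1.112q = 32.911 - 3.582q → q_m = 1.0761.
Social marginal cost = private MC + MEC = 29.054 + 1.797q.
Set SMC = demand: 29.054 + 1.797q = 32.911 - 3.582q → q* = 0.7170.
Gap = |1.0761 − 0.7170| = 0.3591.

0.359 units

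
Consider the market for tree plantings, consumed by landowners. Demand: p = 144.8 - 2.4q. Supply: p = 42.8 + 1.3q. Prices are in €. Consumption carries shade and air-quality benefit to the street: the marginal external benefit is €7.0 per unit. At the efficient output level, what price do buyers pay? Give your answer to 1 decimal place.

P = €74.1

Social marginal benefit = demand + MEB = 151.8 - 2.4q.
Set SMB = MC: 151.8 - 2.4q = 42.8 + 1.3q → q* = 29.4595.
Consumer price on the demand curve at q*: 144.8 − 2.4×29.4595 = 74.0972.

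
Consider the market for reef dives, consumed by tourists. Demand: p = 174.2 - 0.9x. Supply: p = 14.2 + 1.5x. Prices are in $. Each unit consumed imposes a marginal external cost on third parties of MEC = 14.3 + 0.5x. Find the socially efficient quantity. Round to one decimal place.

Social marginal benefit = demand − MEC = 159.9 - 1.4x.
Set SMB = MC: 159.9 - 1.4x = 14.2 + 1.5x → x* = 50.2414.

x* = 50.2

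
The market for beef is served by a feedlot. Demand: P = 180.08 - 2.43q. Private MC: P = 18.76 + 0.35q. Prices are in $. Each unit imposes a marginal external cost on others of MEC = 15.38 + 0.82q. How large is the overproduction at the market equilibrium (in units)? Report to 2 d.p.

17.49 units

Market equilibrium (private): 18.76 + 0.35q = 180.08 - 2.43q → q_m = 58.0288.
Social marginal cost = private MC + MEC = 34.14 + 1.17q.
Set SMC = demand: 34.14 + 1.17q = 180.08 - 2.43q → q* = 40.5389.
Gap = |58.0288 − 40.5389| = 17.4899.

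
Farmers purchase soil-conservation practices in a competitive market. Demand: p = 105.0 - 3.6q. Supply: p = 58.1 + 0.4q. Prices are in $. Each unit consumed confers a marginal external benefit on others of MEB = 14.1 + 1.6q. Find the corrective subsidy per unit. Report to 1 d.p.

subsidy = $54.8 per unit

Social marginal benefit = demand + MEB = 119.1 - 2.0q.
Set SMB = MC: 119.1 - 2.0q = 58.1 + 0.4q → q* = 25.4167.
The Pigouvian subsidy equals MEB at q*: 14.1 + 1.6×25.4167 = 54.7667.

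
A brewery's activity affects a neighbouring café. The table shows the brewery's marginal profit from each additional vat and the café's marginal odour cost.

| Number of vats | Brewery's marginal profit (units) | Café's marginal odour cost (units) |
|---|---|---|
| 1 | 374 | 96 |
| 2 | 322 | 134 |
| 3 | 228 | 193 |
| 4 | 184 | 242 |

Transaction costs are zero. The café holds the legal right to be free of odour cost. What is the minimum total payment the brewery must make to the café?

Efficient level: marginal profit ≥ marginal odour cost through level 3, so k* = 3.
With the café holding the right, the brewery must at least compensate total damage at k*: 96 + 134 + 193 = 423.

423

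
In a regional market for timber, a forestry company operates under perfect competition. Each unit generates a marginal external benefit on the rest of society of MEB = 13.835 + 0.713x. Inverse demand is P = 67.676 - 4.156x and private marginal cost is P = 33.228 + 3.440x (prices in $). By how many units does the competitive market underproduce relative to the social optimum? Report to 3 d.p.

2.480 units

Market equilibrium (private): 33.228 + 3.440x = 67.676 - 4.156x → x_m = 4.5350.
Social marginal cost = private MC − MEB = 19.393 + 2.727x.
Set SMC = demand: 19.393 + 2.727x = 67.676 - 4.156x → x* = 7.0148.
Gap = |4.5350 − 7.0148| = 2.4798.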